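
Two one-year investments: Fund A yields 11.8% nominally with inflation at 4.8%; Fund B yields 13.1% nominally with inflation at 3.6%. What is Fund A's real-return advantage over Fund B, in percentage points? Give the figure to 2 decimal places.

Fund A real return: 1.118/1.048 − 1 = 6.679%.
Fund B real return: 1.131/1.036 − 1 = 9.170%.
Difference: 6.679 − 9.170 = -2.491 pp.

-2.49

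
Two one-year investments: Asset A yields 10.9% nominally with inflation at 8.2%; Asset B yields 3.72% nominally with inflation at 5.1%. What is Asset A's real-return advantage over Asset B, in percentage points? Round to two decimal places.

3.81

Asset A real return: 1.109/1.082 − 1 = 2.495%.
Asset B real return: 1.0372/1.051 − 1 = -1.313%.
Difference: 2.495 − (-1.313) = 3.808 pp.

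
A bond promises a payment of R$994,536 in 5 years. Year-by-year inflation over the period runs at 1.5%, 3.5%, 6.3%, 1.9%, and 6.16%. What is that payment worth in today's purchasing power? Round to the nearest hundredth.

R$823,276.57

Price-level factor over 5 years: 1.015 × 1.035 × 1.063 × 1.019 × 1.0616 ≈ 1.2080217410.
Purchasing power today: R$994,536 divided by that factor.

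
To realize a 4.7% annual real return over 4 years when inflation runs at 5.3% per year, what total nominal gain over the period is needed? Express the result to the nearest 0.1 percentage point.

Required annual nominal rate: (1+4.7%)(1+5.3%) − 1 = 10.2491%.
Cumulative over 4 years: (1 + 0.102491)^4 − 1 ≈ 0.47741.

47.7%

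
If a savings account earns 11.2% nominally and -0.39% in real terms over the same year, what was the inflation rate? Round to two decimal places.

11.64%

From (1+r_nom) = (1+r_real)(1+π), we get 1+π = (1 + 11.2%)/(1 − 0.39%) = 1.112/0.9961 ≈ 1.11635.
So π ≈ 11.6354%.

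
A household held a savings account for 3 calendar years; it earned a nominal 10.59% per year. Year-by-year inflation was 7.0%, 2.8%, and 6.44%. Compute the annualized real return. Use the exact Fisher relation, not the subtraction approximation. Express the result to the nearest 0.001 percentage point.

4.927%

Cumulative inflation factor: 1.070 × 1.028 × 1.0644 ≈ 1.17080.
Nominal growth factor: 1.35253. Real growth factor = 1.35253 / 1.17080 ≈ 1.15522.
Annualized: 1.15522^(1/3) − 1 ≈ 0.04927.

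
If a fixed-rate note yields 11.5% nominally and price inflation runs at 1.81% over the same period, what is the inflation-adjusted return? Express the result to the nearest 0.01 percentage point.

Real return via the Fisher equation: (1 + 11.5%)/(1 + 1.81%) − 1 = 1.115/1.0181 − 1 ≈ 0.09518.

9.52%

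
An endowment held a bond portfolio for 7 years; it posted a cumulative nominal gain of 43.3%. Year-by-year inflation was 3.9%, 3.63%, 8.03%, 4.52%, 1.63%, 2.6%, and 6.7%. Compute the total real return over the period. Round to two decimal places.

5.94%

Cumulative inflation factor: 1.039 × 1.0363 × 1.0803 × 1.0452 × 1.0163 × 1.026 × 1.067 ≈ 1.35263.
Nominal growth factor: 1.43300. Real growth factor = 1.43300 / 1.35263 ≈ 1.05942.
Total real return ≈ 5.9419%.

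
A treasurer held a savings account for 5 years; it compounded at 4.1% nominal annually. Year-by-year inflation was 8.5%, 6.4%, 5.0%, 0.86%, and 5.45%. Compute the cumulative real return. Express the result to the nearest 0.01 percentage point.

Cumulative inflation factor: 1.085 × 1.064 × 1.050 × 1.0086 × 1.0545 ≈ 1.28922.
Nominal growth factor: 1.22251. Real growth factor = 1.22251 / 1.28922 ≈ 0.94826.
Total real return ≈ -5.1740%.

-5.17%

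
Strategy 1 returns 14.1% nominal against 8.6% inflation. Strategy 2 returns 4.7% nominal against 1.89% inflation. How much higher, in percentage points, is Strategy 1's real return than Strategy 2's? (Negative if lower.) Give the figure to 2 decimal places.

2.31

Strategy 1 real return: 1.141/1.086 − 1 = 5.064%.
Strategy 2 real return: 1.047/1.0189 − 1 = 2.758%.
Difference: 5.064 − 2.758 = 2.306 pp.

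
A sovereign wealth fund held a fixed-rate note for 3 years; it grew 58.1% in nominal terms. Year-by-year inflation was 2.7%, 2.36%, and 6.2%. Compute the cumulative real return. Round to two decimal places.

Cumulative inflation factor: 1.027 × 1.0236 × 1.062 ≈ 1.11641.
Nominal growth factor: 1.58100. Real growth factor = 1.58100 / 1.11641 ≈ 1.41614.
Total real return ≈ 41.6141%.

41.61%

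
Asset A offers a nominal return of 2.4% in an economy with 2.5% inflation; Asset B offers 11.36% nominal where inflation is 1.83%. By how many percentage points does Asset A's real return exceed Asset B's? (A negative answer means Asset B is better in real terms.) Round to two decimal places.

-9.46

Asset A real return: 1.024/1.025 − 1 = -0.098%.
Asset B real return: 1.1136/1.0183 − 1 = 9.359%.
Difference: -0.098 − 9.359 = -9.457 pp.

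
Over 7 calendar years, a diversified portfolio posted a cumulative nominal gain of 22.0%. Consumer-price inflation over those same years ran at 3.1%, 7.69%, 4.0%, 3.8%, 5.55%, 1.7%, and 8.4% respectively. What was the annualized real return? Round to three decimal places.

Cumulative inflation factor: 1.031 × 1.0769 × 1.040 × 1.038 × 1.0555 × 1.017 × 1.084 ≈ 1.39468.
Nominal growth factor: 1.22000. Real growth factor = 1.22000 / 1.39468 ≈ 0.87476.
Annualized: 0.87476^(1/7) − 1 ≈ -0.01893.

-1.893%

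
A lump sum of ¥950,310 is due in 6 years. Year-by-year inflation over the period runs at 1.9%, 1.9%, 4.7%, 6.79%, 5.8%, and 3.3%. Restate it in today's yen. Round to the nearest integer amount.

Price-level factor over 6 years: 1.019 × 1.019 × 1.047 × 1.0679 × 1.058 × 1.033 ≈ 1.2688539191.
Purchasing power today: ¥950,310 divided by that factor.

¥748,951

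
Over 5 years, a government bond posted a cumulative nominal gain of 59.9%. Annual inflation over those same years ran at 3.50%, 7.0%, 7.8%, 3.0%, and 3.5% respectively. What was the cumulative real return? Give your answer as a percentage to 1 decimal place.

25.6%

Cumulative inflation factor: 1.0350 × 1.070 × 1.078 × 1.030 × 1.035 ≈ 1.27268.
Nominal growth factor: 1.59900. Real growth factor = 1.59900 / 1.27268 ≈ 1.25640.
Total real return ≈ 25.6400%.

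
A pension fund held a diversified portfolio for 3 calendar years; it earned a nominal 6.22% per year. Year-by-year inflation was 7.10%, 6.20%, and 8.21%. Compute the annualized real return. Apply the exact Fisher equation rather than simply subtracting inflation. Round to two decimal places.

-0.88%

Cumulative inflation factor: 1.0710 × 1.0620 × 1.0821 ≈ 1.23078.
Nominal growth factor: 1.19845. Real growth factor = 1.19845 / 1.23078 ≈ 0.97373.
Annualized: 0.97373^(1/3) − 1 ≈ -0.00884.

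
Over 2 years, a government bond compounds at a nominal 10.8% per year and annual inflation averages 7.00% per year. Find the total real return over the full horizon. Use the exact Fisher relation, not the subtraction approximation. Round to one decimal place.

The annual real rate is (1+10.8%)/(1+7.00%) − 1 = 3.5514%.
Compounded over 2 years: (1 + 0.035514)^2 − 1 ≈ 0.07229.

7.2%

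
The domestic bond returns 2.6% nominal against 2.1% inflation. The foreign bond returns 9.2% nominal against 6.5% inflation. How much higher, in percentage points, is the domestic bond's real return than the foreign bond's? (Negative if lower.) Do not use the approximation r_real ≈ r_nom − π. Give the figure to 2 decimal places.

The domestic bond real return: 1.026/1.021 − 1 = 0.490%.
The foreign bond real return: 1.092/1.065 − 1 = 2.535%.
Difference: 0.490 − 2.535 = -2.045 pp.

-2.05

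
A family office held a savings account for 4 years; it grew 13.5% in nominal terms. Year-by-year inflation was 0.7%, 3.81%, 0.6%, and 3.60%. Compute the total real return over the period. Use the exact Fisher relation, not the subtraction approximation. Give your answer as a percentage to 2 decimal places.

4.18%

Cumulative inflation factor: 1.007 × 1.0381 × 1.006 × 1.0360 ≈ 1.08950.
Nominal growth factor: 1.13500. Real growth factor = 1.13500 / 1.08950 ≈ 1.04176.
Total real return ≈ 4.1764%.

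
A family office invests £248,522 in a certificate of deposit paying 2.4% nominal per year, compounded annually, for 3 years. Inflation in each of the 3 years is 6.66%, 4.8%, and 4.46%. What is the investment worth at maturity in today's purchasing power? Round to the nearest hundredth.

£228,534.53

Nominal value at maturity: £248,522 × (1 + 2.4%)^3 ≈ £266,848.47.
Price-level factor over 3 years: 1.0666 × 1.048 × 1.0446 ≈ 1.1676505373.
The maturity value deflated by that factor is the answer in today's purchasing power.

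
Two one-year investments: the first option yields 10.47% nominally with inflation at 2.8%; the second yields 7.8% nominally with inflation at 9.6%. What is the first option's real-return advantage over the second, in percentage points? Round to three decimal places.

9.103

The first option real return: 1.1047/1.028 − 1 = 7.4611%.
The second real return: 1.078/1.096 − 1 = -1.6423%.
Difference: 7.4611 − (-1.6423) = 9.1034 pp.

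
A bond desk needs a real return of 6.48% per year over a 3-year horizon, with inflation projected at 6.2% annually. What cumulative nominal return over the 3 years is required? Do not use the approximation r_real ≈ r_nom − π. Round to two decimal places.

Required annual nominal rate: (1+6.48%)(1+6.2%) − 1 = 13.08176%.
Cumulative over 3 years: (1 + 0.1308176)^3 − 1 ≈ 0.44603.

44.60%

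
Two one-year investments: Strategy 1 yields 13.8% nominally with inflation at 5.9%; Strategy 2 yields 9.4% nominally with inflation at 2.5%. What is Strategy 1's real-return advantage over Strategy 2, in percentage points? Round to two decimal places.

0.73

Strategy 1 real return: 1.138/1.059 − 1 = 7.460%.
Strategy 2 real return: 1.094/1.025 − 1 = 6.732%.
Difference: 7.460 − 6.732 = 0.728 pp.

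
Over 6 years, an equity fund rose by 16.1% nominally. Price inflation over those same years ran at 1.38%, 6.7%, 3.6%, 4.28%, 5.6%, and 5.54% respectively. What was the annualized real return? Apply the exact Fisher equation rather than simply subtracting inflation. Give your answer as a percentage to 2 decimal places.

-1.90%

Cumulative inflation factor: 1.0138 × 1.067 × 1.036 × 1.0428 × 1.056 × 1.0554 ≈ 1.30244.
Nominal growth factor: 1.16100. Real growth factor = 1.16100 / 1.30244 ≈ 0.89140.
Annualized: 0.89140^(1/6) − 1 ≈ -0.01898.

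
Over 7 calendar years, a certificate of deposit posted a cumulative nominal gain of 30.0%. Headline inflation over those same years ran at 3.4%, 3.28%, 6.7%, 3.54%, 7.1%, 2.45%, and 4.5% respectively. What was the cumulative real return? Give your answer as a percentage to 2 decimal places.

-3.90%

Cumulative inflation factor: 1.034 × 1.0328 × 1.067 × 1.0354 × 1.071 × 1.0245 × 1.045 ≈ 1.35278.
Nominal growth factor: 1.30000. Real growth factor = 1.30000 / 1.35278 ≈ 0.96098.
Total real return ≈ -3.9016%.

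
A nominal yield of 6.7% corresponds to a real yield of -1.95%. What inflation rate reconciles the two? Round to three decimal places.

From (1+r_nom) = (1+r_real)(1+π), we get 1+π = (1 + 6.7%)/(1 − 1.95%) = 1.067/0.9805 ≈ 1.08822.
So π ≈ 8.8220%.

8.822%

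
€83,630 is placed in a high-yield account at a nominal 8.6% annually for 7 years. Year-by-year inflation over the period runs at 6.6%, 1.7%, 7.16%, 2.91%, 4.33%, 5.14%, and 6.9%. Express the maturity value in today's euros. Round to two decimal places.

Nominal value at maturity: €83,630 × (1 + 8.6%)^7 ≈ €148,994.72.
Price-level factor over 7 years: 1.066 × 1.017 × 1.0716 × 1.0291 × 1.0433 × 1.0514 × 1.069 ≈ 1.4019203051.
Dividing the nominal maturity value by the price-level factor gives the value in today's money.

€106,279.02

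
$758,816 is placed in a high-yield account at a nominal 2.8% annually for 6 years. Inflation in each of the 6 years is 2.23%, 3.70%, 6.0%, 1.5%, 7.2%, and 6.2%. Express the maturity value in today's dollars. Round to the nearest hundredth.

$689,678.74

Nominal value at maturity: $758,816 × (1 + 2.8%)^6 ≈ $895,560.99.
Price-level factor over 6 years: 1.0223 × 1.0370 × 1.060 × 1.015 × 1.072 × 1.062 ≈ 1.2985190543.
The maturity value deflated by that factor is the answer in today's purchasing power.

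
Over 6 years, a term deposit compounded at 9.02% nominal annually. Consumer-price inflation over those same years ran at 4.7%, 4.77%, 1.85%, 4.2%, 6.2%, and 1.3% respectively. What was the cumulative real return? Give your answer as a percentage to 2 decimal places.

34.06%

Cumulative inflation factor: 1.047 × 1.0477 × 1.0185 × 1.042 × 1.062 × 1.013 ≈ 1.25241.
Nominal growth factor: 1.67895. Real growth factor = 1.67895 / 1.25241 ≈ 1.34057.
Total real return ≈ 34.0574%.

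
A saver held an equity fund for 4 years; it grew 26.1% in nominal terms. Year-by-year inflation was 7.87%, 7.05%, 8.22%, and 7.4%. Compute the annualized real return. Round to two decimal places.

-1.55%

Cumulative inflation factor: 1.0787 × 1.0705 × 1.0822 × 1.074 ≈ 1.34214.
Nominal growth factor: 1.26100. Real growth factor = 1.26100 / 1.34214 ≈ 0.93954.
Annualized: 0.93954^(1/4) − 1 ≈ -0.01547.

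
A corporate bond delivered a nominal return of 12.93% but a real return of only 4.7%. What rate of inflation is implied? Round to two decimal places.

From (1+r_nom) = (1+r_real)(1+π), we get 1+π = (1 + 12.93%)/(1 + 4.7%) = 1.1293/1.047 ≈ 1.07861.
So π ≈ 7.8606%.

7.86%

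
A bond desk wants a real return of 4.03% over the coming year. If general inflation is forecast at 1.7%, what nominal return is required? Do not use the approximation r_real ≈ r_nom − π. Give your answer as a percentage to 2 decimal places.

By the Fisher equation, 1 + r_nom = (1 + 4.03%)(1 + 1.7%) = 1.0403 × 1.017 = 1.0579851.
So r_nom = 5.79851%.

5.80%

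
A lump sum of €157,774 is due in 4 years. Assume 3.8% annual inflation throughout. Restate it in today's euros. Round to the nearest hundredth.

Price-level factor over 4 years: (1 + 3.8%)^4 ≈ 1.1608855731.
Purchasing power today: €157,774 divided by that factor.

€135,908.31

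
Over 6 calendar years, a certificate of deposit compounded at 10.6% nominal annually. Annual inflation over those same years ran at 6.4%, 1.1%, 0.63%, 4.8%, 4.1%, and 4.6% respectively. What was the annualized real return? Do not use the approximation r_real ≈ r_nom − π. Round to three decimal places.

6.773%

Cumulative inflation factor: 1.064 × 1.011 × 1.0063 × 1.048 × 1.041 × 1.046 ≈ 1.23528.
Nominal growth factor: 1.83034. Real growth factor = 1.83034 / 1.23528 ≈ 1.48172.
Annualized: 1.48172^(1/6) − 1 ≈ 0.06773.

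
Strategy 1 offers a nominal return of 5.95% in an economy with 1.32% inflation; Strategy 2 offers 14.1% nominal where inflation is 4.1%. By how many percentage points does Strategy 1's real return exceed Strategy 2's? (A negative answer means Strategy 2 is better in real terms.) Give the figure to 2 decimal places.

Strategy 1 real return: 1.0595/1.0132 − 1 = 4.570%.
Strategy 2 real return: 1.141/1.041 − 1 = 9.606%.
Difference: 4.570 − 9.606 = -5.036 pp.

-5.04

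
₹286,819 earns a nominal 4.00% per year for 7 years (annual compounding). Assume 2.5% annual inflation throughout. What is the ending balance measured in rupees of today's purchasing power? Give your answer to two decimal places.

Nominal value at maturity: ₹286,819 × (1 + 4.00%)^7 ≈ ₹377,434.24.
Price-level factor over 7 years: (1 + 2.5%)^7 ≈ 1.1886857537.
Dividing the nominal maturity value by the price-level factor gives the value in today's money.

₹317,522.30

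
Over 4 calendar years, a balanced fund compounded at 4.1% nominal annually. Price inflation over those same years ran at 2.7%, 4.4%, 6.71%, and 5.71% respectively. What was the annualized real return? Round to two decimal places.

Cumulative inflation factor: 1.027 × 1.044 × 1.0671 × 1.0571 ≈ 1.20946.
Nominal growth factor: 1.17436. Real growth factor = 1.17436 / 1.20946 ≈ 0.97098.
Annualized: 0.97098^(1/4) − 1 ≈ -0.00734.

-0.73%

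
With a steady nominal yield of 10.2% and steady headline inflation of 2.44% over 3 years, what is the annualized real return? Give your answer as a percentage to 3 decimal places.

7.575%

With constant rates the annual real return is the same each year: (1+10.2%)/(1+2.44%) − 1 = 0.07575.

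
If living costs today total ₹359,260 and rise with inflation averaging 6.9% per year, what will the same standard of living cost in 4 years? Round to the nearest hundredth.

Cumulative price-level factor: (1+6.9%)^4 ≈ 1.3059027031.
The nominal amount required is ₹359,260 scaled up by that factor.

₹469,158.61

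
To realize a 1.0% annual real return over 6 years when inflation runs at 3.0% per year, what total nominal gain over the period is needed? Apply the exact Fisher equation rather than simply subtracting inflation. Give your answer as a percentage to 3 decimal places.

Required annual nominal rate: (1+1.0%)(1+3.0%) − 1 = 4.03%.
Cumulative over 6 years: (1 + 0.0403)^6 − 1 ≈ 0.26751.

26.751%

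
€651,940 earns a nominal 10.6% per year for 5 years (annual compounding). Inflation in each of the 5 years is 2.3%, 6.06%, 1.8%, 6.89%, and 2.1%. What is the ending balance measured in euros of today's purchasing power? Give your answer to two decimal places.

€895,046.11

Nominal value at maturity: €651,940 × (1 + 10.6%)^5 ≈ €1,078,905.14.
Price-level factor over 5 years: 1.023 × 1.0606 × 1.018 × 1.0689 × 1.021 ≈ 1.2054185033.
The maturity value deflated by that factor is the answer in today's purchasing power.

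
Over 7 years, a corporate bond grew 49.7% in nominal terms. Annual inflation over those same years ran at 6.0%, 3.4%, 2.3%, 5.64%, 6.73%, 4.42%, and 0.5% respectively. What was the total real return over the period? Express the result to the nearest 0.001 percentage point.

Cumulative inflation factor: 1.060 × 1.034 × 1.023 × 1.0564 × 1.0673 × 1.0442 × 1.005 ≈ 1.32668.
Nominal growth factor: 1.49700. Real growth factor = 1.49700 / 1.32668 ≈ 1.12838.
Total real return ≈ 12.8379%.

12.838%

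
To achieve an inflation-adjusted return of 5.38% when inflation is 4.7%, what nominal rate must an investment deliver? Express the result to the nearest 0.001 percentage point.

By the Fisher equation, 1 + r_nom = (1 + 5.38%)(1 + 4.7%) = 1.0538 × 1.047 = 1.1033286.
So r_nom = 10.33286%.

10.333%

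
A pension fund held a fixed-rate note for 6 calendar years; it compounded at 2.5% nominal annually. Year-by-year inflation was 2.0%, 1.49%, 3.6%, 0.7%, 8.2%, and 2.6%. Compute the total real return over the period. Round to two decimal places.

Cumulative inflation factor: 1.020 × 1.0149 × 1.036 × 1.007 × 1.082 × 1.026 ≈ 1.19891.
Nominal growth factor: 1.15969. Real growth factor = 1.15969 / 1.19891 ≈ 0.96729.
Total real return ≈ -3.2712%.

-3.27%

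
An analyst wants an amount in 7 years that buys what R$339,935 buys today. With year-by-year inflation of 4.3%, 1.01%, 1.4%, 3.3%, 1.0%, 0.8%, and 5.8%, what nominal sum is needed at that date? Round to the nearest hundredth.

R$404,064.24

Cumulative price-level factor: 1.043 × 1.0101 × 1.014 × 1.033 × 1.010 × 1.008 × 1.058 ≈ 1.1886514641.
The nominal amount required is R$339,935 scaled up by that factor.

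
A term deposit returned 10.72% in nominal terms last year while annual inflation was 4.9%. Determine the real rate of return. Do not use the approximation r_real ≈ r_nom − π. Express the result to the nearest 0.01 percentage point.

Real return via the Fisher equation: (1 + 10.72%)/(1 + 4.9%) − 1 = 1.1072/1.049 − 1 ≈ 0.05548.

5.55%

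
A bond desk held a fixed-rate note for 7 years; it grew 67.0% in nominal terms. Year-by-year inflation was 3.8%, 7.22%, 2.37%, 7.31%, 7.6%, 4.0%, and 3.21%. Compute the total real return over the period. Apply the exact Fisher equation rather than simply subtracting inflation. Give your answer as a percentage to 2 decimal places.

Cumulative inflation factor: 1.038 × 1.0722 × 1.0237 × 1.0731 × 1.076 × 1.040 × 1.0321 ≈ 1.41206.
Nominal growth factor: 1.67000. Real growth factor = 1.67000 / 1.41206 ≈ 1.18267.
Total real return ≈ 18.2668%.

18.27%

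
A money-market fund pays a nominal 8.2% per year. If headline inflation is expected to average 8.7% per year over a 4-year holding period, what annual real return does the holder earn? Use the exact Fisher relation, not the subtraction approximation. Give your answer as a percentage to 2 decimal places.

-0.46%

With constant rates the annual real return is the same each year: (1+8.2%)/(1+8.7%) − 1 = -0.00460.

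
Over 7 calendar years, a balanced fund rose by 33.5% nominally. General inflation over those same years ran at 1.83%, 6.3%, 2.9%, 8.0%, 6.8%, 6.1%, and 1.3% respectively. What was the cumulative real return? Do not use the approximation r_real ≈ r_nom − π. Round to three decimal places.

-3.320%

Cumulative inflation factor: 1.0183 × 1.063 × 1.029 × 1.080 × 1.068 × 1.061 × 1.013 ≈ 1.38084.
Nominal growth factor: 1.33500. Real growth factor = 1.33500 / 1.38084 ≈ 0.96680.
Total real return ≈ -3.3199%.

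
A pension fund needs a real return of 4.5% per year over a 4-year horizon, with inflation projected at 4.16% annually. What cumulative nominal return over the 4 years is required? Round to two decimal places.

40.37%

Required annual nominal rate: (1+4.5%)(1+4.16%) − 1 = 8.8472%.
Cumulative over 4 years: (1 + 0.088472)^4 − 1 ≈ 0.40368.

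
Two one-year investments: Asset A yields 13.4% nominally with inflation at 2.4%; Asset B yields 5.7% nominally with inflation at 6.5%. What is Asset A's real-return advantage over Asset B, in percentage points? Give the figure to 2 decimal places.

Asset A real return: 1.134/1.024 − 1 = 10.742%.
Asset B real return: 1.057/1.065 − 1 = -0.751%.
Difference: 10.742 − (-0.751) = 11.493 pp.

11.49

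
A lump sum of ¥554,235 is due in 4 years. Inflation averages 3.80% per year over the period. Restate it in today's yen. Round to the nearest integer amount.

¥477,424

Price-level factor over 4 years: (1 + 3.80%)^4 ≈ 1.1608855731.
Purchasing power today: ¥554,235 divided by that factor.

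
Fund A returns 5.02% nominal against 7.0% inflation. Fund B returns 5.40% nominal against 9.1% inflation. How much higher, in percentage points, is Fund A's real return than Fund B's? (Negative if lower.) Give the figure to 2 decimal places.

Fund A real return: 1.0502/1.070 − 1 = -1.850%.
Fund B real return: 1.0540/1.091 − 1 = -3.391%.
Difference: -1.850 − (-3.391) = 1.541 pp.

1.54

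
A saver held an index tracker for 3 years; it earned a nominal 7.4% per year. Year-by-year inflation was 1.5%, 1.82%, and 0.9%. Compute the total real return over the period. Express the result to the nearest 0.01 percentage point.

Cumulative inflation factor: 1.015 × 1.0182 × 1.009 ≈ 1.04277.
Nominal growth factor: 1.23883. Real growth factor = 1.23883 / 1.04277 ≈ 1.18802.
Total real return ≈ 18.8017%.

18.80%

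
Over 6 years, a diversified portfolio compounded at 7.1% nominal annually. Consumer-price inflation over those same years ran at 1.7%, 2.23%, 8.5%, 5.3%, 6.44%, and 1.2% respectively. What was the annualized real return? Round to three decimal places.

Cumulative inflation factor: 1.017 × 1.0223 × 1.085 × 1.053 × 1.0644 × 1.012 ≈ 1.27951.
Nominal growth factor: 1.50917. Real growth factor = 1.50917 / 1.27951 ≈ 1.17949.
Annualized: 1.17949^(1/6) − 1 ≈ 0.02790.

2.790%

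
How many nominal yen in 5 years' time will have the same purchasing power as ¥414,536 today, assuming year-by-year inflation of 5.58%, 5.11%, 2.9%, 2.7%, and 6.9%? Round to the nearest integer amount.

¥519,699

Cumulative price-level factor: 1.0558 × 1.0511 × 1.029 × 1.027 × 1.069 ≈ 1.2536872737.
Multiplying ¥414,536 by the price-level factor gives the future nominal sum.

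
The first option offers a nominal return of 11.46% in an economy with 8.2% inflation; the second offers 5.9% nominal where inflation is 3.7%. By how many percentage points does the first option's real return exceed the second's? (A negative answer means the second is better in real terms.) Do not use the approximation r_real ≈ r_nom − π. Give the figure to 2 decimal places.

0.89

The first option real return: 1.1146/1.082 − 1 = 3.013%.
The second real return: 1.059/1.037 − 1 = 2.122%.
Difference: 3.013 − 2.122 = 0.891 pp.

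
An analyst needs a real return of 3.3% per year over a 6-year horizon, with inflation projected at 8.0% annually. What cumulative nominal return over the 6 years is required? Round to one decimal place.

Required annual nominal rate: (1+3.3%)(1+8.0%) − 1 = 11.564%.
Cumulative over 6 years: (1 + 0.11564)^6 − 1 ≈ 0.92817.

92.8%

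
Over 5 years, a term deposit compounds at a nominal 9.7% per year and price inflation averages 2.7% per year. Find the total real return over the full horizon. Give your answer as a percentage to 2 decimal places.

39.05%

The annual real rate is (1+9.7%)/(1+2.7%) − 1 = 6.8160%.
Compounded over 5 years: (1 + 0.068160)^5 − 1 ≈ 0.39053.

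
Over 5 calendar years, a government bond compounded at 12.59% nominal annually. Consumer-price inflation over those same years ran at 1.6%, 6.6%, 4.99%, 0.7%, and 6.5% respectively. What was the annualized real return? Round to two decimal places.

Cumulative inflation factor: 1.016 × 1.066 × 1.0499 × 1.007 × 1.065 ≈ 1.21949.
Nominal growth factor: 1.80925. Real growth factor = 1.80925 / 1.21949 ≈ 1.48361.
Annualized: 1.48361^(1/5) − 1 ≈ 0.08209.

8.21%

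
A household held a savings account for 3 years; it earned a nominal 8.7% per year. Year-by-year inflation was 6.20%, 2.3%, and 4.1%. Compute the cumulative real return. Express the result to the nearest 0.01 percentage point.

Cumulative inflation factor: 1.0620 × 1.023 × 1.041 ≈ 1.13097.
Nominal growth factor: 1.28437. Real growth factor = 1.28437 / 1.13097 ≈ 1.13563.
Total real return ≈ 13.5632%.

13.56%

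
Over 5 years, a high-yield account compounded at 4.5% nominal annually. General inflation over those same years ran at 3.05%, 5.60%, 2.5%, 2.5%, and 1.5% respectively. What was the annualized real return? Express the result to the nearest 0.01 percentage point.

1.44%

Cumulative inflation factor: 1.0305 × 1.0560 × 1.025 × 1.025 × 1.015 ≈ 1.16045.
Nominal growth factor: 1.24618. Real growth factor = 1.24618 / 1.16045 ≈ 1.07388.
Annualized: 1.07388^(1/5) − 1 ≈ 0.01436.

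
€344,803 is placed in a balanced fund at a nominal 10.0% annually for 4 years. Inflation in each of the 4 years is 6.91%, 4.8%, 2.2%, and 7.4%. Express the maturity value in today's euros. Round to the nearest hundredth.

€410,494.16

Nominal value at maturity: €344,803 × (1 + 10.0%)^4 ≈ €504,826.07.
Price-level factor over 4 years: 1.0691 × 1.048 × 1.022 × 1.074 ≈ 1.2298008514.
Dividing the nominal maturity value by the price-level factor gives the value in today's money.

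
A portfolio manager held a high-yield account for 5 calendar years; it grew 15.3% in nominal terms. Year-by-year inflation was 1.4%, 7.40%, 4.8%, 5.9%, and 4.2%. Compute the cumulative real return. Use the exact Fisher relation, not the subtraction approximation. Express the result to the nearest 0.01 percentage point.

-8.45%

Cumulative inflation factor: 1.014 × 1.0740 × 1.048 × 1.059 × 1.042 ≈ 1.25941.
Nominal growth factor: 1.15300. Real growth factor = 1.15300 / 1.25941 ≈ 0.91551.
Total real return ≈ -8.4492%.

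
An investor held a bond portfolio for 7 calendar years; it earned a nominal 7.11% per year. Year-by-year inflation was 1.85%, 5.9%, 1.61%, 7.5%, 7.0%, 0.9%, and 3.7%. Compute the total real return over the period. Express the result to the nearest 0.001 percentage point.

22.618%

Cumulative inflation factor: 1.0185 × 1.059 × 1.0161 × 1.075 × 1.070 × 1.009 × 1.037 ≈ 1.31903.
Nominal growth factor: 1.61737. Real growth factor = 1.61737 / 1.31903 ≈ 1.22618.
Total real return ≈ 22.6181%.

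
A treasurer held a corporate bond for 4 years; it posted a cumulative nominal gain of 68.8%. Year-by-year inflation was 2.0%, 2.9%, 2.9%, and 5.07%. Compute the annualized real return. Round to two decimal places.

Cumulative inflation factor: 1.020 × 1.029 × 1.029 × 1.0507 ≈ 1.13477.
Nominal growth factor: 1.68800. Real growth factor = 1.68800 / 1.13477 ≈ 1.48752.
Annualized: 1.48752^(1/4) − 1 ≈ 0.10437.

10.44%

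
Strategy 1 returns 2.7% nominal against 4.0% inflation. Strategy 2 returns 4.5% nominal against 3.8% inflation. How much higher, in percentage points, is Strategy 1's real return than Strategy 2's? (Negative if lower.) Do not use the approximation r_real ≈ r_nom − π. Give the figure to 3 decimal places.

-1.924

Strategy 1 real return: 1.027/1.040 − 1 = -1.2500%.
Strategy 2 real return: 1.045/1.038 − 1 = 0.6744%.
Difference: -1.2500 − 0.6744 = -1.9244 pp.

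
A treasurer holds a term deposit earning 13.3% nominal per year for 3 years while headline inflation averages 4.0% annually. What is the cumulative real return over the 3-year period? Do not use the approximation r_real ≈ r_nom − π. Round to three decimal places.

29.297%

The annual real rate is (1+13.3%)/(1+4.0%) − 1 = 8.9423%.
Compounded over 3 years: (1 + 0.089423)^3 − 1 ≈ 0.29297.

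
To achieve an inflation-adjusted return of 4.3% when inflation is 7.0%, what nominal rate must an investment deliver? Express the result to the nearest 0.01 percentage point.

11.60%

By the Fisher equation, 1 + r_nom = (1 + 4.3%)(1 + 7.0%) = 1.043 × 1.070 = 1.11601.
So r_nom = 11.601%.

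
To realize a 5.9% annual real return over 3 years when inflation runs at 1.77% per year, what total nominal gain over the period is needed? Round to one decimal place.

Required annual nominal rate: (1+5.9%)(1+1.77%) − 1 = 7.77443%.
Cumulative over 3 years: (1 + 0.0777443)^3 − 1 ≈ 0.25184.

25.2%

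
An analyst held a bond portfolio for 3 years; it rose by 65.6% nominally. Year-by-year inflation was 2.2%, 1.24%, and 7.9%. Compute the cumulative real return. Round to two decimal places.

Cumulative inflation factor: 1.022 × 1.0124 × 1.079 ≈ 1.11641.
Nominal growth factor: 1.65600. Real growth factor = 1.65600 / 1.11641 ≈ 1.48332.
Total real return ≈ 48.3323%.

48.33%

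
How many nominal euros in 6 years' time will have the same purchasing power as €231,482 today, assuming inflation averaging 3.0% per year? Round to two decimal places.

€276,401.61

Cumulative price-level factor: (1+3.0%)^6 ≈ 1.1940522965.
Multiplying €231,482 by the price-level factor gives the future nominal sum.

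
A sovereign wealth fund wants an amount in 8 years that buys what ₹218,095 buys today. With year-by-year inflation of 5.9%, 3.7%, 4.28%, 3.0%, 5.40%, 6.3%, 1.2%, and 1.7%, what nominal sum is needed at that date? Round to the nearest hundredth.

Cumulative price-level factor: 1.059 × 1.037 × 1.0428 × 1.030 × 1.0540 × 1.063 × 1.012 × 1.017 ≈ 1.3601546936.
The nominal amount required is ₹218,095 scaled up by that factor.

₹296,642.94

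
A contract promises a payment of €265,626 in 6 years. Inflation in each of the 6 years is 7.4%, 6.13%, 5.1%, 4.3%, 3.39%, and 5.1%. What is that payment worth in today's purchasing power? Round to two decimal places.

Price-level factor over 6 years: 1.074 × 1.0613 × 1.051 × 1.043 × 1.0339 × 1.051 ≈ 1.3577215817.
Purchasing power today: €265,626 divided by that factor.

€195,640.99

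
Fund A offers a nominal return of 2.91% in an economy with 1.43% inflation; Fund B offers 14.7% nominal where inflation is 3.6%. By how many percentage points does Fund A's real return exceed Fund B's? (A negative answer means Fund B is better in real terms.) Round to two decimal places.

-9.26

Fund A real return: 1.0291/1.0143 − 1 = 1.459%.
Fund B real return: 1.147/1.036 − 1 = 10.714%.
Difference: 1.459 − 10.714 = -9.255 pp.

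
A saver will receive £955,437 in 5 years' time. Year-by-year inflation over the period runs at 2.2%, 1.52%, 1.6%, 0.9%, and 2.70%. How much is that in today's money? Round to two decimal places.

£874,670.00

Price-level factor over 5 years: 1.022 × 1.0152 × 1.016 × 1.009 × 1.0270 ≈ 1.0923399634.
Purchasing power today: £955,437 divided by that factor.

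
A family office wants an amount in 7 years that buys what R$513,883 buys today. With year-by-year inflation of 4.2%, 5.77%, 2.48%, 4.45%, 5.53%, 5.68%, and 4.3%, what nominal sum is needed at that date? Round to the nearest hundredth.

R$705,172.04

Cumulative price-level factor: 1.042 × 1.0577 × 1.0248 × 1.0445 × 1.0553 × 1.0568 × 1.043 ≈ 1.3722424043.
The nominal amount required is R$513,883 scaled up by that factor.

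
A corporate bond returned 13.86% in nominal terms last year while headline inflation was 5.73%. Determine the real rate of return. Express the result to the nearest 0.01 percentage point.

Real return via the Fisher equation: (1 + 13.86%)/(1 + 5.73%) − 1 = 1.1386/1.0573 − 1 ≈ 0.07689.

7.69%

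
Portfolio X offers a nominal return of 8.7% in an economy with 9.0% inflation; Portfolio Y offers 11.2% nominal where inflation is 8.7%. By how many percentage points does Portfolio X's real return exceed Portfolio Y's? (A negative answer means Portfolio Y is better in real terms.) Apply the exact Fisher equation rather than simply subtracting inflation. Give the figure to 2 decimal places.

Portfolio X real return: 1.087/1.090 − 1 = -0.275%.
Portfolio Y real return: 1.112/1.087 − 1 = 2.300%.
Difference: -0.275 − 2.300 = -2.575 pp.

-2.58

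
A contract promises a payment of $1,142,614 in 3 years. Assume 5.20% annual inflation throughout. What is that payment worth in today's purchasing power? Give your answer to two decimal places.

$981,414.16

Price-level factor over 3 years: (1 + 5.20%)^3 = 1.164252608.
Purchasing power today: $1,142,614 divided by that factor.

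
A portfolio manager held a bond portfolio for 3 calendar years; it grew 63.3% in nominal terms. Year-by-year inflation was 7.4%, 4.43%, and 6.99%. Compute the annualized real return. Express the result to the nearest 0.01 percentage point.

Cumulative inflation factor: 1.074 × 1.0443 × 1.0699 ≈ 1.19998.
Nominal growth factor: 1.63300. Real growth factor = 1.63300 / 1.19998 ≈ 1.36086.
Annualized: 1.36086^(1/3) − 1 ≈ 0.10817.

10.82%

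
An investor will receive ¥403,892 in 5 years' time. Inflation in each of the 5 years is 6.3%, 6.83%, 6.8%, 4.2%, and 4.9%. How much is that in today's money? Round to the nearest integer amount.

¥304,666

Price-level factor over 5 years: 1.063 × 1.0683 × 1.068 × 1.042 × 1.049 ≈ 1.3256868634.
Purchasing power today: ¥403,892 divided by that factor.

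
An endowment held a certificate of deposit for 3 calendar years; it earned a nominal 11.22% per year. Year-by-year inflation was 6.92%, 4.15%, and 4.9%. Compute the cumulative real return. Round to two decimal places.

17.78%

Cumulative inflation factor: 1.0692 × 1.0415 × 1.049 ≈ 1.16814.
Nominal growth factor: 1.37578. Real growth factor = 1.37578 / 1.16814 ≈ 1.17776.
Total real return ≈ 17.7755%.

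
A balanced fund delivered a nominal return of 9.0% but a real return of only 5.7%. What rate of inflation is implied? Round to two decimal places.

3.12%

From (1+r_nom) = (1+r_real)(1+π), we get 1+π = (1 + 9.0%)/(1 + 5.7%) = 1.090/1.057 ≈ 1.03122.
So π ≈ 3.1220%.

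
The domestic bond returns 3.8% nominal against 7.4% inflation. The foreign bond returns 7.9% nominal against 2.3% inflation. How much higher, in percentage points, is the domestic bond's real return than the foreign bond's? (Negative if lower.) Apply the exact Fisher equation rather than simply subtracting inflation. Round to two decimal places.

-8.83

The domestic bond real return: 1.038/1.074 − 1 = -3.352%.
The foreign bond real return: 1.079/1.023 − 1 = 5.474%.
Difference: -3.352 − 5.474 = -8.826 pp.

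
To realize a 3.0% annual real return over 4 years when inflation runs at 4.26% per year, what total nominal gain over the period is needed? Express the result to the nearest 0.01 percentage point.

Required annual nominal rate: (1+3.0%)(1+4.26%) − 1 = 7.3878%.
Cumulative over 4 years: (1 + 0.073878)^4 − 1 ≈ 0.32990.

32.99%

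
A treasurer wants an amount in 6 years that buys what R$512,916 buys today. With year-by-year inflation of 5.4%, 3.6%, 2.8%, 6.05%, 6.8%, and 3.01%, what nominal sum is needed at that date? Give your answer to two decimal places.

Cumulative price-level factor: 1.054 × 1.036 × 1.028 × 1.0605 × 1.068 × 1.0301 ≈ 1.3096486321.
Multiplying R$512,916 by the price-level factor gives the future nominal sum.

R$671,739.74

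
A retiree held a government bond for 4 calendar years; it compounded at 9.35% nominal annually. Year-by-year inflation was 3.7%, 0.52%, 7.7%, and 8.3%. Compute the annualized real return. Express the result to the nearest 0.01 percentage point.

Cumulative inflation factor: 1.037 × 1.0052 × 1.077 × 1.083 ≈ 1.21584.
Nominal growth factor: 1.42980. Real growth factor = 1.42980 / 1.21584 ≈ 1.17598.
Annualized: 1.17598^(1/4) − 1 ≈ 0.04136.

4.14%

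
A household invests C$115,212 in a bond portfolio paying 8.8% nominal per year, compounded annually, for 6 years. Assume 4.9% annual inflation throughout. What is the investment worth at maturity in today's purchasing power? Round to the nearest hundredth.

Nominal value at maturity: C$115,212 × (1 + 8.8%)^6 ≈ C$191,104.58.
Price-level factor over 6 years: (1 + 4.9%)^6 ≈ 1.3324561607.
The maturity value deflated by that factor is the answer in today's purchasing power.

C$143,422.79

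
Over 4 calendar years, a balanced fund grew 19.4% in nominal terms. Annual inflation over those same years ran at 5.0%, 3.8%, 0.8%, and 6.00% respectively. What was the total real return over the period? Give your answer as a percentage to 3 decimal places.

Cumulative inflation factor: 1.050 × 1.038 × 1.008 × 1.0600 ≈ 1.16454.
Nominal growth factor: 1.19400. Real growth factor = 1.19400 / 1.16454 ≈ 1.02530.
Total real return ≈ 2.5301%.

2.530%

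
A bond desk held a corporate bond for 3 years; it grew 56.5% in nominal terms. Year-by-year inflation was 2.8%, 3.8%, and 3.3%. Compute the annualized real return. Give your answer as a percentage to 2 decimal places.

Cumulative inflation factor: 1.028 × 1.038 × 1.033 ≈ 1.10228.
Nominal growth factor: 1.56500. Real growth factor = 1.56500 / 1.10228 ≈ 1.41979.
Annualized: 1.41979^(1/3) − 1 ≈ 0.12393.

12.39%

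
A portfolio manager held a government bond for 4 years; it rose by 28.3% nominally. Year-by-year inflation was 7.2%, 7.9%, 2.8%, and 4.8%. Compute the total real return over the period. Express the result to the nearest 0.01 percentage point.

2.96%

Cumulative inflation factor: 1.072 × 1.079 × 1.028 × 1.048 ≈ 1.24615.
Nominal growth factor: 1.28300. Real growth factor = 1.28300 / 1.24615 ≈ 1.02957.
Total real return ≈ 2.9570%.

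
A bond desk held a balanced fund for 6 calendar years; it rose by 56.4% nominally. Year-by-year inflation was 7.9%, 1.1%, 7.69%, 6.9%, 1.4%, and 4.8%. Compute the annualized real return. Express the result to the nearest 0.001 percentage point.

2.680%

Cumulative inflation factor: 1.079 × 1.011 × 1.0769 × 1.069 × 1.014 × 1.048 ≈ 1.33452.
Nominal growth factor: 1.56400. Real growth factor = 1.56400 / 1.33452 ≈ 1.17196.
Annualized: 1.17196^(1/6) − 1 ≈ 0.02680.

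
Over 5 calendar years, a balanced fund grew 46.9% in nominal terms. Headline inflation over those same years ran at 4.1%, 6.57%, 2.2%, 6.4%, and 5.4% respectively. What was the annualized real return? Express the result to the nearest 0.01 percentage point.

2.93%

Cumulative inflation factor: 1.041 × 1.0657 × 1.022 × 1.064 × 1.054 ≈ 1.27151.
Nominal growth factor: 1.46900. Real growth factor = 1.46900 / 1.27151 ≈ 1.15532.
Annualized: 1.15532^(1/5) − 1 ≈ 0.02930.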